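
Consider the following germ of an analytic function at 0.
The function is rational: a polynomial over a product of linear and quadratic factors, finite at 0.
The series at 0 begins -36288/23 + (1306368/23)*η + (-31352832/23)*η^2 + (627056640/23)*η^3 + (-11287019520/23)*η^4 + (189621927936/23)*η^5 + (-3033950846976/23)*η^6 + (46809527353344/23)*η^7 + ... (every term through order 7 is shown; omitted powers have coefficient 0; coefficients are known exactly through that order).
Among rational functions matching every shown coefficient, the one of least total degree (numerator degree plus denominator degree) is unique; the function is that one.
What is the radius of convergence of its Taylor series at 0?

The radius of convergence is 1/12.

No rational of total degree below 3 reproduces all 8 coefficients; solving the [0/3] Pade equations on them gives f(η) = -21/(23*(η + 1/12)**3), whose expansion matches every shown term.
Denominator factor (η + 1/12)^3: pole of order 3 at -1/12, modulus 1/12.
The radius of convergence is the smallest modulus among the singular points: 1/12.


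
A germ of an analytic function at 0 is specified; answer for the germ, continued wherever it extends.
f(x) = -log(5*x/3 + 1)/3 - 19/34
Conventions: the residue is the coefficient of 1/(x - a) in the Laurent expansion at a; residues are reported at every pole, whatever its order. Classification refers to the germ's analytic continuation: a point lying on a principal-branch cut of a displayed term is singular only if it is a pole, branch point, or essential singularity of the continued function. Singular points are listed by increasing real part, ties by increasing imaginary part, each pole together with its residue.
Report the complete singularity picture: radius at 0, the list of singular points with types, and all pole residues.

Radius of convergence at 0: 3/5.
At -3/5: a logarithmic branch point.

Branch term (-1/3)*log(1 - x/(-3/5)): its argument vanishes at x = -3/5, a logarithmic branch point, modulus 3/5.
The radius of convergence is the smallest modulus among the singular points: 3/5.


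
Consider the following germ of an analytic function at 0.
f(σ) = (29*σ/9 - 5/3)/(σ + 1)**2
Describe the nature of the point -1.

The denominator factor σ + 1 vanishes at -1 and appears to the power 2; the numerator there equals -44/9, nonzero, and no other factor vanishes.
Hence a pole whose order is the multiplicity, 2.

The point is a pole of order 2.


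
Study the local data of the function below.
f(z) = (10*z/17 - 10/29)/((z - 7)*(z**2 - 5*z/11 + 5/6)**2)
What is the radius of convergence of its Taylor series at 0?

Denominator factor (z**2 - 5*z/11 + 5/6)^2: discriminant -1135/363, complex-conjugate roots (5/22) + ((1/66)*sqrt(3405))*i and (5/22) - ((1/66)*sqrt(3405))*i; poles of order 2, moduli (1/6)*sqrt(30) and (1/6)*sqrt(30).
Denominator factor (z - 7): pole of order 1 at 7, modulus 7.
The radius of convergence is the smallest modulus among the singular points: (1/6)*sqrt(30).

The radius of convergence is (1/6)*sqrt(30).


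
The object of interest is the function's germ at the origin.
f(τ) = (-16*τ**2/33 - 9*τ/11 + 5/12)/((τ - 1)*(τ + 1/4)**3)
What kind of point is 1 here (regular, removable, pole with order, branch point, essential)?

The point is a pole of order 1.

The denominator factor τ - 1 vanishes at 1 and appears to the power 1; the numerator there equals -39/44, nonzero, and no other factor vanishes.
Hence a pole whose order is the multiplicity, 1.


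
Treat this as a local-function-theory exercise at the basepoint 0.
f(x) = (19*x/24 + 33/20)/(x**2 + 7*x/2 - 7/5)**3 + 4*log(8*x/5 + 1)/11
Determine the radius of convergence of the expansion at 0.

Denominator factor (x**2 + 7*x/2 - 7/5)^3: discriminant 357/20, real irrational roots -7/4 + (1/20)*sqrt(1785) and -7/4 - (1/20)*sqrt(1785); poles of order 3, moduli -7/4 + (1/20)*sqrt(1785) and 7/4 + (1/20)*sqrt(1785).
Branch term (4/11)*log(1 - x/(-5/8)): its argument vanishes at x = -5/8, a logarithmic branch point, modulus 5/8.
The radius of convergence is the smallest modulus among the singular points: -7/4 + (1/20)*sqrt(1785).

The radius of convergence is -7/4 + (1/20)*sqrt(1785).


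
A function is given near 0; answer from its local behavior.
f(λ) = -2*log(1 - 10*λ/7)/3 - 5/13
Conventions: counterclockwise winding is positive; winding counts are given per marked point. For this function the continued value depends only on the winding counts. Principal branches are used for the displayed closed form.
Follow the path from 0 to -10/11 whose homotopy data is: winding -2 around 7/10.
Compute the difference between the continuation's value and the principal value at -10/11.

Continued minus principal equals (8/3)*pi*i.

The rational part is single-valued and drops out of the difference; each branch term changes only by its own monodromy.
(-2/3)*log(1 - λ/(7/10)): each positive loop around 7/10 adds 2*pi*i to the log, so winding -2 contributes (-2/3)*(-2)*2*pi*i = (8/3)*pi*i.
Summing the contributions at λ = -10/11 gives (8/3)*pi*i.


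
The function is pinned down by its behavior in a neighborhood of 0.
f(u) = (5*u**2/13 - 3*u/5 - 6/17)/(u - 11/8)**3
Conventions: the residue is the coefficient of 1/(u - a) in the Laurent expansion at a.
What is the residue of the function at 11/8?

The residue is 5/13.

At the order-3 pole 11/8 set g(u) = (u - (11/8))^3*f(u) = 5*u**2/13 - 3*u/5 - 6/17.
Order-3 pole: residue = g''(a)/2; g''(11/8) = 10/13, so the residue is 5/13.


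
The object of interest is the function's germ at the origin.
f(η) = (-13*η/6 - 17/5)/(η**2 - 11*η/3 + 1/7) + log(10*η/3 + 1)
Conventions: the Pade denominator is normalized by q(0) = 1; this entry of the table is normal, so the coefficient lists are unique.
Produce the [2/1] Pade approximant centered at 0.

The Pade approximant has numerator coefficients [-119/5, -2399375737/128847870, -1462035689/14316430]; denominator coefficients [1, -327034424/12884787].

Taylor coefficients needed (expand at 0): a_0 = -119/5, a_1 = -6227/10, a_2 = -1431643/90, a_3 = -163517212/405.
Write the denominator as Q(η) = 1 + q1*η. Requiring Q*f - P = O(η^4) with deg P <= 2 kills the coefficients of η^3..η^3 in Q*f:
  η^3: a_3 + q1*a_2 = 0, i.e. -163517212/405 + (-1431643/90)*q1 = 0.
Solving this linear system: q1 = -327034424/12884787.
The numerator is Q*f truncated at degree 2: P0 = a_0 = -119/5; P1 = a_1 + q1*a_0 = -2399375737/128847870; P2 = a_2 + q1*a_1 = -1462035689/14316430.


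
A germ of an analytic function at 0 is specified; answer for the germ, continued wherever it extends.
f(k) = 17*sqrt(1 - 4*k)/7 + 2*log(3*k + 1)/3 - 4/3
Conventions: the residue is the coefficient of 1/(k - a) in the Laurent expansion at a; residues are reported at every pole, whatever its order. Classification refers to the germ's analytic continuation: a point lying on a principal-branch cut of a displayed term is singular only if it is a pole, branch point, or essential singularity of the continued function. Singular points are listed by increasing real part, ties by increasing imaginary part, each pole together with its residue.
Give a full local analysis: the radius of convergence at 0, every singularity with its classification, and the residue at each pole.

Branch term (17/7)*sqrt(1 - k/(1/4)): its argument vanishes at k = 1/4, a square-root branch point, modulus 1/4.
Branch term (2/3)*log(1 - k/(-1/3)): its argument vanishes at k = -1/3, a logarithmic branch point, modulus 1/3.
The radius of convergence is the smallest modulus among the singular points: 1/4.
List the singular points by increasing real part (a conjugate pair: the negative imaginary part first).

Radius of convergence at 0: 1/4.
At -1/3: a logarithmic branch point.
At 1/4: an algebraic (square-root) branch point.


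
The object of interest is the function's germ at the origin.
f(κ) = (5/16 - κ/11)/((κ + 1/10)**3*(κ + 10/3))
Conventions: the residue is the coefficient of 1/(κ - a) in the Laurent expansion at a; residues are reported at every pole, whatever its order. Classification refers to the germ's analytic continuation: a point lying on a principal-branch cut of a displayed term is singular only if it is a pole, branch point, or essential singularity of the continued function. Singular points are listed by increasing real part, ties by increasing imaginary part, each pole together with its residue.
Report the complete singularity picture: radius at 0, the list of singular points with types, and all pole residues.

Radius of convergence at 0: 1/10.
At -10/3: a pole of order 1; residue -365625/20078806.
At -1/10: a pole of order 3; residue 365625/20078806.

Denominator factor (κ + 1/10)^3: pole of order 3 at -1/10, modulus 1/10.
Denominator factor (κ + 10/3): pole of order 1 at -10/3, modulus 10/3.
The radius of convergence is the smallest modulus among the singular points: 1/10.
At the order-1 pole -10/3 set g(κ) = (κ - (-10/3))*f(κ) = (5/16 - κ/11)/(κ + 1/10)**3.
Simple pole: residue = g(a) at a = -10/3, which is -365625/20078806.
At the order-3 pole -1/10 set g(κ) = (κ - (-1/10))^3*f(κ) = (5/16 - κ/11)/(κ + 10/3).
Order-3 pole: residue = g''(a)/2; g''(-1/10) = 365625/10039403, so the residue is 365625/20078806.
List the singular points by increasing real part (a conjugate pair: the negative imaginary part first).


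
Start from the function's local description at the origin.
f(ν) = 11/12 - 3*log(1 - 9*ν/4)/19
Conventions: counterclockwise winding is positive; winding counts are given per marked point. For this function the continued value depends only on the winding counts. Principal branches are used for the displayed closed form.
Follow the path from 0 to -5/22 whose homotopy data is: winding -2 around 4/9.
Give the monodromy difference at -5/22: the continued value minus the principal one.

The rational part is single-valued and drops out of the difference; each branch term changes only by its own monodromy.
(-3/19)*log(1 - ν/(4/9)): each positive loop around 4/9 adds 2*pi*i to the log, so winding -2 contributes (-3/19)*(-2)*2*pi*i = (12/19)*pi*i.
Summing the contributions at ν = -5/22 gives (12/19)*pi*i.

Continued minus principal equals (12/19)*pi*i.


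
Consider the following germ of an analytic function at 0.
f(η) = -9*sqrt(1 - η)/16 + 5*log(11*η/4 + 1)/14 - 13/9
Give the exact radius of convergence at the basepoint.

Branch term (-9/16)*sqrt(1 - η/(1)): its argument vanishes at η = 1, a square-root branch point, modulus 1.
Branch term (5/14)*log(1 - η/(-4/11)): its argument vanishes at η = -4/11, a logarithmic branch point, modulus 4/11.
The radius of convergence is the smallest modulus among the singular points: 4/11.

The radius of convergence is 4/11.


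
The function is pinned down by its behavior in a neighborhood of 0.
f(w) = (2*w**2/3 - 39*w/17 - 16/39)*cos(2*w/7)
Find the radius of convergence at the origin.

The radius of convergence is infinite.

The factor cos(2*w/7) is entire and contributes no finite singular point.
The polynomial part has no poles.
No finite singular points: the Taylor series at 0 converges everywhere.


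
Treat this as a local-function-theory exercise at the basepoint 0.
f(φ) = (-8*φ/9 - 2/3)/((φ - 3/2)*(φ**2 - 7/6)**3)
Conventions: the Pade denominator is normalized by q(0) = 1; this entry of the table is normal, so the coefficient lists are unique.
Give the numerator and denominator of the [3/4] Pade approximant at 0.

Taylor coefficients needed (expand at 0): a_0 = -96/343, a_1 = -192/343, a_2 = -2624/2401, a_3 = -12160/7203, a_4 = -356864/151263, a_5 = -1460224/453789, a_6 = -37239296/9529569, a_7 = -141663232/28588707.
Write the denominator as Q(φ) = 1 + q1*φ + q2*φ^2 + q3*φ^3 + q4*φ^4. Requiring Q*f - P = O(φ^8) with deg P <= 3 kills the coefficients of φ^4..φ^7 in Q*f:
  φ^4: a_4 + q1*a_3 + q2*a_2 + q3*a_1 + q4*a_0 = 0, i.e. -356864/151263 + (-12160/7203)*q1 + (-2624/2401)*q2 + (-192/343)*q3 + (-96/343)*q4 = 0.
  φ^5: a_5 + q1*a_4 + q2*a_3 + q3*a_2 + q4*a_1 = 0, i.e. -1460224/453789 + (-356864/151263)*q1 + (-12160/7203)*q2 + (-2624/2401)*q3 + (-192/343)*q4 = 0.
  φ^6: a_6 + q1*a_5 + q2*a_4 + q3*a_3 + q4*a_2 = 0, i.e. -37239296/9529569 + (-1460224/453789)*q1 + (-356864/151263)*q2 + (-12160/7203)*q3 + (-2624/2401)*q4 = 0.
  φ^7: a_7 + q1*a_6 + q2*a_5 + q3*a_4 + q4*a_3 = 0, i.e. -141663232/28588707 + (-37239296/9529569)*q1 + (-1460224/453789)*q2 + (-356864/151263)*q3 + (-12160/7203)*q4 = 0.
Solving this linear system: q1 = -1288/12165, q2 = -16196/5677, q3 = 4048/4055, q4 = 268776/198695.
The numerator is Q*f truncated at degree 3: P0 = a_0 = -96/343; P1 = a_1 + q1*a_0 = -737344/1390865; P2 = a_2 + q1*a_1 + q2*a_0 = -2289216/9736055; P3 = a_3 + q1*a_2 + q2*a_1 + q3*a_0 = -2481792/9736055.

The Pade approximant has numerator coefficients [-96/343, -737344/1390865, -2289216/9736055, -2481792/9736055]; denominator coefficients [1, -1288/12165, -16196/5677, 4048/4055, 268776/198695].


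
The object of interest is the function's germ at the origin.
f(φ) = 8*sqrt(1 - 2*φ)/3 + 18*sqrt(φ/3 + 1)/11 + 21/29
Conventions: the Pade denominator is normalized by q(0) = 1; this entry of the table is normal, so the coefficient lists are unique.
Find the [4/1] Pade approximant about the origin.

Taylor coefficients needed (expand at 0): a_0 = 4811/957, a_1 = -79/33, a_2 = -179/132, a_3 = -117/88, a_4 = -10565/6336, a_5 = -88697/38016.
Write the denominator as Q(φ) = 1 + q1*φ. Requiring Q*f - P = O(φ^6) with deg P <= 4 kills the coefficients of φ^5..φ^5 in Q*f:
  φ^5: a_5 + q1*a_4 = 0, i.e. -88697/38016 + (-10565/6336)*q1 = 0.
Solving this linear system: q1 = -88697/63390.
The numerator is Q*f truncated at degree 4: P0 = a_0 = 4811/957; P1 = a_1 + q1*a_0 = -571947757/60664230; P2 = a_2 + q1*a_1 = 8340721/4183740; P3 = a_3 + q1*a_2 = 2375909/4183740; P4 = a_4 + q1*a_3 = 12911363/66939840.

The Pade approximant has numerator coefficients [4811/957, -571947757/60664230, 8340721/4183740, 2375909/4183740, 12911363/66939840]; denominator coefficients [1, -88697/63390].


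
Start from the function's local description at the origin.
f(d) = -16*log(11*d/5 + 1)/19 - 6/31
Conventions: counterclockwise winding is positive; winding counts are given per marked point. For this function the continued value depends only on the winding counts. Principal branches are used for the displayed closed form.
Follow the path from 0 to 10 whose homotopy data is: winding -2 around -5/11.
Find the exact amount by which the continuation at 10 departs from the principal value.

The rational part is single-valued and drops out of the difference; each branch term changes only by its own monodromy.
(-16/19)*log(1 - d/(-5/11)): each positive loop around -5/11 adds 2*pi*i to the log, so winding -2 contributes (-16/19)*(-2)*2*pi*i = (64/19)*pi*i.
Summing the contributions at d = 10 gives (64/19)*pi*i.

Continued minus principal equals (64/19)*pi*i.


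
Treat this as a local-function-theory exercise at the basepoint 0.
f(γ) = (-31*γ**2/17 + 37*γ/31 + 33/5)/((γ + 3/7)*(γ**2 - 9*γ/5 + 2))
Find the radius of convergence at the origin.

The radius of convergence is 3/7.

Denominator factor (γ**2 - 9*γ/5 + 2): discriminant -119/25, complex-conjugate roots (9/10) + ((1/10)*sqrt(119))*i and (9/10) - ((1/10)*sqrt(119))*i; poles of order 1, moduli sqrt(2) and sqrt(2).
Denominator factor (γ + 3/7): pole of order 1 at -3/7, modulus 3/7.
The radius of convergence is the smallest modulus among the singular points: 3/7.


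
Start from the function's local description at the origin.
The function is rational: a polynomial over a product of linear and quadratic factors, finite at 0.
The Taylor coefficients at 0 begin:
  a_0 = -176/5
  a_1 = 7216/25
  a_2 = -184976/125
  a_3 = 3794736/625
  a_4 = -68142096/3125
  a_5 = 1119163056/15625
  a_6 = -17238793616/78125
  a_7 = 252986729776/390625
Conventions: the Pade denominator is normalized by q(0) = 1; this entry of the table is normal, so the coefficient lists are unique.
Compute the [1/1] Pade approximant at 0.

Taylor coefficients needed (read off): a_0 = -176/5, a_1 = 7216/25, a_2 = -184976/125.
Write the denominator as Q(τ) = 1 + q1*τ. Requiring Q*f - P = O(τ^3) with deg P <= 1 kills the coefficients of τ^2..τ^2 in Q*f:
  τ^2: a_2 + q1*a_1 = 0, i.e. -184976/125 + (7216/25)*q1 = 0.
Solving this linear system: q1 = 1051/205.
The numerator is Q*f truncated at degree 1: P0 = a_0 = -176/5; P1 = a_1 + q1*a_0 = 22176/205.

The Pade approximant has numerator coefficients [-176/5, 22176/205]; denominator coefficients [1, 1051/205].


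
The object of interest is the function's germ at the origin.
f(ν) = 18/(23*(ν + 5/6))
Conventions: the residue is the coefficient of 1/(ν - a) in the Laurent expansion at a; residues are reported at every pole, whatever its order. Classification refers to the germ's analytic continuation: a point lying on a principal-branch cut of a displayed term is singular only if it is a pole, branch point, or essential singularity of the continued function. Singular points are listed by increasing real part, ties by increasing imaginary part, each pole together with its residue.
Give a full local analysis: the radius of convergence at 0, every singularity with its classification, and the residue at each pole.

Denominator factor (ν + 5/6): pole of order 1 at -5/6, modulus 5/6.
The radius of convergence is the smallest modulus among the singular points: 5/6.
At the order-1 pole -5/6 set g(ν) = (ν - (-5/6))*f(ν) = 18/23.
Simple pole: residue = g(a) at a = -5/6, which is 18/23.

Radius of convergence at 0: 5/6.
At -5/6: a pole of order 1; residue 18/23.


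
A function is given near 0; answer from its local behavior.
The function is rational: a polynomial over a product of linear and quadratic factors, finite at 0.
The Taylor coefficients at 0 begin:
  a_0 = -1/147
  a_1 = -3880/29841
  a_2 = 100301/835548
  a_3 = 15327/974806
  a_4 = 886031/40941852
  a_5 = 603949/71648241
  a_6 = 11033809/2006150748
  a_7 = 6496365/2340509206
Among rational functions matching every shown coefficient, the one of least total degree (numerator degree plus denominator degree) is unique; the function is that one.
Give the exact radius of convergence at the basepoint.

No rational of total degree below 4 reproduces all 8 coefficients; solving the [2/2] Pade equations on them gives f(φ) = (-31*φ**2/28 + 26*φ/29 + 1/21)/(φ**2 + 2*φ - 7), whose expansion matches every shown term.
Denominator factor (φ**2 + 2*φ - 7): discriminant 32, real irrational roots -1 + (2)*sqrt(2) and -1 - (2)*sqrt(2); poles of order 1, moduli -1 + (2)*sqrt(2) and 1 + (2)*sqrt(2).
The radius of convergence is the smallest modulus among the singular points: -1 + (2)*sqrt(2).

The radius of convergence is -1 + (2)*sqrt(2).


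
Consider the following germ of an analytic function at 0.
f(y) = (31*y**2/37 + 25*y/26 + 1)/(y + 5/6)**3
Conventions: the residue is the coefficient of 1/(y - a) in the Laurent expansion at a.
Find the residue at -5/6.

The residue is 31/37.

At the order-3 pole -5/6 set g(y) = (y - (-5/6))^3*f(y) = 31*y**2/37 + 25*y/26 + 1.
Order-3 pole: residue = g''(a)/2; g''(-5/6) = 62/37, so the residue is 31/37.


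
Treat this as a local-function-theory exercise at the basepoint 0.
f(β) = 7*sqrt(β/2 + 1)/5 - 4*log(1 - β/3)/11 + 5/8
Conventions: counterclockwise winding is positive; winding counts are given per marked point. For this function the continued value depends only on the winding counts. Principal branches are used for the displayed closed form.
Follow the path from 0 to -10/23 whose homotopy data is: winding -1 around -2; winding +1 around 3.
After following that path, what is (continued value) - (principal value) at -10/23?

Continued minus principal equals (-(42/115)*sqrt(46)) - ((8/11)*pi)*i.

The rational part is single-valued and drops out of the difference; each branch term changes only by its own monodromy.
(7/5)*sqrt(1 - β/(-2)): winding -1 is odd, the square root flips sign, contributing -2*(7/5)*sqrt(1 - (-10/23)/(-2)) = -2*(7/5)*sqrt(18/23) = -(42/115)*sqrt(46).
(-4/11)*log(1 - β/(3)): each positive loop around 3 adds 2*pi*i to the log, so winding +1 contributes (-4/11)*(1)*2*pi*i = -(8/11)*pi*i.
Summing the contributions at β = -10/23 gives (-(42/115)*sqrt(46)) - ((8/11)*pi)*i.


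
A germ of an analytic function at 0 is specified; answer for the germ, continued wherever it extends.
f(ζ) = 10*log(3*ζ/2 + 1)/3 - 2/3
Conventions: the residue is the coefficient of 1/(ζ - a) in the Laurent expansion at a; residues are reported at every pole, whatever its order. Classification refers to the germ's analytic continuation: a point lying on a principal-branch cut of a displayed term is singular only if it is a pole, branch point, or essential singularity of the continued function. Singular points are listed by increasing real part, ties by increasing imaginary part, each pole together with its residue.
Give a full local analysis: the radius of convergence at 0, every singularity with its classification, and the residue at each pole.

Branch term (10/3)*log(1 - ζ/(-2/3)): its argument vanishes at ζ = -2/3, a logarithmic branch point, modulus 2/3.
The radius of convergence is the smallest modulus among the singular points: 2/3.

Radius of convergence at 0: 2/3.
At -2/3: a logarithmic branch point.


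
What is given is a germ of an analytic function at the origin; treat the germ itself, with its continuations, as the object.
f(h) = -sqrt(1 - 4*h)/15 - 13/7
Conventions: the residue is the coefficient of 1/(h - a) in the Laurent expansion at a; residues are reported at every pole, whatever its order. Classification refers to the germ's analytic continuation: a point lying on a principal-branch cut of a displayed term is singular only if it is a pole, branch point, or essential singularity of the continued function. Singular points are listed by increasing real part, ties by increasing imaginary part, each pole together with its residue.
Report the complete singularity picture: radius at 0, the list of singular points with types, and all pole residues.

Radius of convergence at 0: 1/4.
At 1/4: an algebraic (square-root) branch point.

Branch term (-1/15)*sqrt(1 - h/(1/4)): its argument vanishes at h = 1/4, a square-root branch point, modulus 1/4.
The radius of convergence is the smallest modulus among the singular points: 1/4.


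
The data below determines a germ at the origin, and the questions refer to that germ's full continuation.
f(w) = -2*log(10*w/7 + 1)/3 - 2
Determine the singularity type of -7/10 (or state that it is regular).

The point is a logarithmic branch point.

The term (-2/3)*log(1 - w/(-7/10)) has argument 1 - -7/10/(-7/10) = 0 at -7/10: a logarithmic (infinitely-sheeted) branch point; the remaining terms are analytic or single-valued there.


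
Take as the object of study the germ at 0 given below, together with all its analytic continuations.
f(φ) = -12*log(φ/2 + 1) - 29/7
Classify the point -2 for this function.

The term (-12)*log(1 - φ/(-2)) has argument 1 - -2/(-2) = 0 at -2: a logarithmic (infinitely-sheeted) branch point; the remaining terms are analytic or single-valued there.

The point is a logarithmic branch point.


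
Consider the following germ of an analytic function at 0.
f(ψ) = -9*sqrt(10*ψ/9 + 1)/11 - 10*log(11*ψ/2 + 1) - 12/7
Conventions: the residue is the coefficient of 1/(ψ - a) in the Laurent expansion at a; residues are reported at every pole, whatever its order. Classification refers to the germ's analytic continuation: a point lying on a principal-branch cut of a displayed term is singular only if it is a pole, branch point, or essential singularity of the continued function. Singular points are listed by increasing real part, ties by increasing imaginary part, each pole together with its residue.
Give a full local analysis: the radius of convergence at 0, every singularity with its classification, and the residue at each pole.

Radius of convergence at 0: 2/11.
At -9/10: an algebraic (square-root) branch point.
At -2/11: a logarithmic branch point.

Branch term (-9/11)*sqrt(1 - ψ/(-9/10)): its argument vanishes at ψ = -9/10, a square-root branch point, modulus 9/10.
Branch term (-10)*log(1 - ψ/(-2/11)): its argument vanishes at ψ = -2/11, a logarithmic branch point, modulus 2/11.
The radius of convergence is the smallest modulus among the singular points: 2/11.
List the singular points by increasing real part (a conjugate pair: the negative imaginary part first).


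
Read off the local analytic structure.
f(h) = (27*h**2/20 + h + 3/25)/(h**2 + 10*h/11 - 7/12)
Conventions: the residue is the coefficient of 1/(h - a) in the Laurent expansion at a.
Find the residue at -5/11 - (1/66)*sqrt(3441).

The residue is -5/44 - (48923/5046800)*sqrt(3441).

The factor h**2 + 10*h/11 - 7/12 splits as (h - a)(h - a') with a = -5/11 - (1/66)*sqrt(3441), a' = -5/11 + (1/66)*sqrt(3441). At the order-1 pole a set g(h) = (h - a)*f(h) = [27*h**2/20 + h + 3/25] / (h - a').
Simple pole: residue = g(a) at a = -5/11 - (1/66)*sqrt(3441), which is -5/44 - (48923/5046800)*sqrt(3441).


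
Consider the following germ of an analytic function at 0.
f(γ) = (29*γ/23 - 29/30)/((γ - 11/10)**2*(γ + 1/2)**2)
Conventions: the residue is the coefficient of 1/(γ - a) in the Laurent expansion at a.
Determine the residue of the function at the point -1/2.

At the order-2 pole -1/2 set g(γ) = (γ - (-1/2))^2*f(γ) = (29*γ/23 - 29/30)/(γ - 11/10)**2.
Order-2 pole: residue = g'(a); g'(-1/2) = -5075/17664, so the residue is -5075/17664.

The residue is -5075/17664.


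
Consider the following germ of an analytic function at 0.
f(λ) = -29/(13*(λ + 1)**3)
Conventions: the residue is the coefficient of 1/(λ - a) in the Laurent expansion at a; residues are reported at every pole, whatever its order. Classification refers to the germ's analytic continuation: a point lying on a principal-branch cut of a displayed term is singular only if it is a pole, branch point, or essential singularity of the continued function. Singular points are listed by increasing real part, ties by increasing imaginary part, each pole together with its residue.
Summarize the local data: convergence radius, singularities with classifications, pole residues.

Denominator factor (λ + 1)^3: pole of order 3 at -1, modulus 1.
The radius of convergence is the smallest modulus among the singular points: 1.
At the order-3 pole -1 set g(λ) = (λ - (-1))^3*f(λ) = -29/13.
Order-3 pole: residue = g''(a)/2; g''(-1) = 0, so the residue is 0.

Radius of convergence at 0: 1.
At -1: a pole of order 3; residue 0.


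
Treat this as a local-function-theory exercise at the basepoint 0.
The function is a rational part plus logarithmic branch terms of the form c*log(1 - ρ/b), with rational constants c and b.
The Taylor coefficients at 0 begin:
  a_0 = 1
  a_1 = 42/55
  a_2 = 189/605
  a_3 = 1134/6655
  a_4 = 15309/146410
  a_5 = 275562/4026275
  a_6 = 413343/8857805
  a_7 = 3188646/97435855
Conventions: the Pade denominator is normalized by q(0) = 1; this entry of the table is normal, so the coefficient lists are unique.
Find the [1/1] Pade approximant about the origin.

Taylor coefficients needed (read off): a_0 = 1, a_1 = 42/55, a_2 = 189/605.
Write the denominator as Q(ρ) = 1 + q1*ρ. Requiring Q*f - P = O(ρ^3) with deg P <= 1 kills the coefficients of ρ^2..ρ^2 in Q*f:
  ρ^2: a_2 + q1*a_1 = 0, i.e. 189/605 + (42/55)*q1 = 0.
Solving this linear system: q1 = -9/22.
The numerator is Q*f truncated at degree 1: P0 = a_0 = 1; P1 = a_1 + q1*a_0 = 39/110.

The Pade approximant has numerator coefficients [1, 39/110]; denominator coefficients [1, -9/22].


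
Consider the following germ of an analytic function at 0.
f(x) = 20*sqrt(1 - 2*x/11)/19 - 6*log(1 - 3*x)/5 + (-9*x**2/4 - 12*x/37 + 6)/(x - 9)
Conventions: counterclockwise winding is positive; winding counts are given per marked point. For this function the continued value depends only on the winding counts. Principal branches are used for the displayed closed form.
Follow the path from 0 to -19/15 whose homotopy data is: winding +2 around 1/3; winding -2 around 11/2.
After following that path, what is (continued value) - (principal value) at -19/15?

Continued minus principal equals -(24/5)*pi*i.

The rational part is single-valued and drops out of the difference; each branch term changes only by its own monodromy.
(-6/5)*log(1 - x/(1/3)): each positive loop around 1/3 adds 2*pi*i to the log, so winding +2 contributes (-6/5)*(2)*2*pi*i = -(24/5)*pi*i.
(20/19)*sqrt(1 - x/(11/2)): winding -2 is even, the square root returns to the same sheet, contribution 0.
Summing the contributions at x = -19/15 gives -(24/5)*pi*i.


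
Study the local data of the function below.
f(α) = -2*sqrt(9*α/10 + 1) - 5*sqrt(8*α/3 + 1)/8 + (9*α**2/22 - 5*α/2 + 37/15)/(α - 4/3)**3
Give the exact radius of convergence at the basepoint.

Denominator factor (α - 4/3)^3: pole of order 3 at 4/3, modulus 4/3.
Branch term (-5/8)*sqrt(1 - α/(-3/8)): its argument vanishes at α = -3/8, a square-root branch point, modulus 3/8.
Branch term (-2)*sqrt(1 - α/(-10/9)): its argument vanishes at α = -10/9, a square-root branch point, modulus 10/9.
The radius of convergence is the smallest modulus among the singular points: 3/8.

The radius of convergence is 3/8.


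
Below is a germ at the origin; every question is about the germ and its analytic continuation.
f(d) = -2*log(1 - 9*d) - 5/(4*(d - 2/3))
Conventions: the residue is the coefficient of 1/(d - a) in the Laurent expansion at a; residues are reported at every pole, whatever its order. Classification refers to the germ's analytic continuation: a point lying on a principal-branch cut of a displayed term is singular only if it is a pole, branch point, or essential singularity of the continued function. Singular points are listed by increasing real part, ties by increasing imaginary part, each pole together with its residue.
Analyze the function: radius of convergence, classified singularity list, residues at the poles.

Denominator factor (d - 2/3): pole of order 1 at 2/3, modulus 2/3.
Branch term (-2)*log(1 - d/(1/9)): its argument vanishes at d = 1/9, a logarithmic branch point, modulus 1/9.
The radius of convergence is the smallest modulus among the singular points: 1/9.
The branch term is analytic at 2/3 and contributes nothing to the residue; only the rational part matters.
At the order-1 pole 2/3 set g(d) = (d - (2/3))*(rational part) = -5/4.
Simple pole: residue = g(a) at a = 2/3, which is -5/4.
List the singular points by increasing real part (a conjugate pair: the negative imaginary part first).

Radius of convergence at 0: 1/9.
At 1/9: a logarithmic branch point.
At 2/3: a pole of order 1; residue -5/4.


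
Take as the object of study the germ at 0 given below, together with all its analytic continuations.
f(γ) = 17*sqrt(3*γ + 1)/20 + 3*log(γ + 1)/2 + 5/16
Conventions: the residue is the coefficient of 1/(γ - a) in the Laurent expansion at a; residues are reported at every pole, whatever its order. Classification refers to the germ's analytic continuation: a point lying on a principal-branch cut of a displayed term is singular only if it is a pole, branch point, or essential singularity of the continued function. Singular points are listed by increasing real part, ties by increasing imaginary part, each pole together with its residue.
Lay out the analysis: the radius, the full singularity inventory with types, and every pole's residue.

Branch term (17/20)*sqrt(1 - γ/(-1/3)): its argument vanishes at γ = -1/3, a square-root branch point, modulus 1/3.
Branch term (3/2)*log(1 - γ/(-1)): its argument vanishes at γ = -1, a logarithmic branch point, modulus 1.
The radius of convergence is the smallest modulus among the singular points: 1/3.
List the singular points by increasing real part (a conjugate pair: the negative imaginary part first).

Radius of convergence at 0: 1/3.
At -1: a logarithmic branch point.
At -1/3: an algebraic (square-root) branch point.


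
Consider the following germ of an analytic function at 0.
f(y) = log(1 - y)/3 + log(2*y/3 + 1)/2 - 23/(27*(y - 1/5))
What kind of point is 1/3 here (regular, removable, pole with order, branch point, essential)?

Denominator factors: y - 1/5 = 2/15 at y = 1/3 — none vanishes.
Branch term log(1 - y/(1)): argument at 1/3 is 2/3, nonzero, so 1/3 is not its branch point (a point on a principal cut is still regular for the continued germ).
Branch term log(1 - y/(-3/2)): argument at 1/3 is 11/9, nonzero, so 1/3 is not its branch point (a point on a principal cut is still regular for the continued germ).
So the germ continues analytically to 1/3.

The point is a regular point.


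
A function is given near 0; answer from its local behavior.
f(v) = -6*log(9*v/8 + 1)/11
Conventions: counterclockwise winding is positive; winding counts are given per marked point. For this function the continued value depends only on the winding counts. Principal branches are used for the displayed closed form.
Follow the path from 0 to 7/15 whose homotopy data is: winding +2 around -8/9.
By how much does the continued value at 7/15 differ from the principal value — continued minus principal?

The rational part is single-valued and drops out of the difference; each branch term changes only by its own monodromy.
(-6/11)*log(1 - v/(-8/9)): each positive loop around -8/9 adds 2*pi*i to the log, so winding +2 contributes (-6/11)*(2)*2*pi*i = -(24/11)*pi*i.
Summing the contributions at v = 7/15 gives -(24/11)*pi*i.

Continued minus principal equals -(24/11)*pi*i.


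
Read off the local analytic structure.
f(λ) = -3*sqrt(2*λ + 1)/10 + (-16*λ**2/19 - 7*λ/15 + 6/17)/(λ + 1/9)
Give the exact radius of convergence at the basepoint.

The radius of convergence is 1/9.

Denominator factor (λ + 1/9): pole of order 1 at -1/9, modulus 1/9.
Branch term (-3/10)*sqrt(1 - λ/(-1/2)): its argument vanishes at λ = -1/2, a square-root branch point, modulus 1/2.
The radius of convergence is the smallest modulus among the singular points: 1/9.


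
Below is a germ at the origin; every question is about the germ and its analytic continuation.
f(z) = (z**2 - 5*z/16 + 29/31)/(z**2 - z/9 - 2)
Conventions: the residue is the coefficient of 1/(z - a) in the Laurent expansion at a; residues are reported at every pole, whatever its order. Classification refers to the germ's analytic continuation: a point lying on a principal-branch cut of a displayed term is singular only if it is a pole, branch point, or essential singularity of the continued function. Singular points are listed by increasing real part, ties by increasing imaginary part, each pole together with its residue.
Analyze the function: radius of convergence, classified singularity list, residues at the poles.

Radius of convergence at 0: -1/18 + (1/18)*sqrt(649).
At 1/18 - (1/18)*sqrt(649): a pole of order 1; residue -29/288 - (234973/5794272)*sqrt(649).
At 1/18 + (1/18)*sqrt(649): a pole of order 1; residue -29/288 + (234973/5794272)*sqrt(649).

Denominator factor (z**2 - z/9 - 2): discriminant 649/81, real irrational roots 1/18 + (1/18)*sqrt(649) and 1/18 - (1/18)*sqrt(649); poles of order 1, moduli 1/18 + (1/18)*sqrt(649) and -1/18 + (1/18)*sqrt(649).
The radius of convergence is the smallest modulus among the singular points: -1/18 + (1/18)*sqrt(649).
The factor z**2 - z/9 - 2 splits as (z - a)(z - a') with a = 1/18 - (1/18)*sqrt(649), a' = 1/18 + (1/18)*sqrt(649). At the order-1 pole a set g(z) = (z - a)*f(z) = [z**2 - 5*z/16 + 29/31] / (z - a').
Simple pole: residue = g(a) at a = 1/18 - (1/18)*sqrt(649), which is -29/288 - (234973/5794272)*sqrt(649).
The factor z**2 - z/9 - 2 splits as (z - a)(z - a') with a = 1/18 + (1/18)*sqrt(649), a' = 1/18 - (1/18)*sqrt(649). At the order-1 pole a set g(z) = (z - a)*f(z) = [z**2 - 5*z/16 + 29/31] / (z - a').
Simple pole: residue = g(a) at a = 1/18 + (1/18)*sqrt(649), which is -29/288 + (234973/5794272)*sqrt(649).
List the singular points by increasing real part (a conjugate pair: the negative imaginary part first).


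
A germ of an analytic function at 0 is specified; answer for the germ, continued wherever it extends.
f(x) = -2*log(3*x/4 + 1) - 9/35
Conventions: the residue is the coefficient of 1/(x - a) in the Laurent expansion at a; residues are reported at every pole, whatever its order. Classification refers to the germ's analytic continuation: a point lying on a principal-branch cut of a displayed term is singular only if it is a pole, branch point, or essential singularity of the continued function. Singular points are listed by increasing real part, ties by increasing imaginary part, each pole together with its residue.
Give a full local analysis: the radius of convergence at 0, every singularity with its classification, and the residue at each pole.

Radius of convergence at 0: 4/3.
At -4/3: a logarithmic branch point.

Branch term (-2)*log(1 - x/(-4/3)): its argument vanishes at x = -4/3, a logarithmic branch point, modulus 4/3.
The radius of convergence is the smallest modulus among the singular points: 4/3.


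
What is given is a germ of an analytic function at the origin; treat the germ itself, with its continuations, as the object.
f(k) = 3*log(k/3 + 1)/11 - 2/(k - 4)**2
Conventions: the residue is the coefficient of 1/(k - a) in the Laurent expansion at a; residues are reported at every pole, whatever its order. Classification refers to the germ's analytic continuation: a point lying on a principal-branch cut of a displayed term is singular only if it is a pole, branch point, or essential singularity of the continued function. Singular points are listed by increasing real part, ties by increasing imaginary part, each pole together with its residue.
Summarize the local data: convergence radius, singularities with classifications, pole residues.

Radius of convergence at 0: 3.
At -3: a logarithmic branch point.
At 4: a pole of order 2; residue 0.

Denominator factor (k - 4)^2: pole of order 2 at 4, modulus 4.
Branch term (3/11)*log(1 - k/(-3)): its argument vanishes at k = -3, a logarithmic branch point, modulus 3.
The radius of convergence is the smallest modulus among the singular points: 3.
The branch term is analytic at 4 and contributes nothing to the residue; only the rational part matters.
At the order-2 pole 4 set g(k) = (k - (4))^2*(rational part) = -2.
Order-2 pole: residue = g'(a); g'(4) = 0, so the residue is 0.
List the singular points by increasing real part (a conjugate pair: the negative imaginary part first).


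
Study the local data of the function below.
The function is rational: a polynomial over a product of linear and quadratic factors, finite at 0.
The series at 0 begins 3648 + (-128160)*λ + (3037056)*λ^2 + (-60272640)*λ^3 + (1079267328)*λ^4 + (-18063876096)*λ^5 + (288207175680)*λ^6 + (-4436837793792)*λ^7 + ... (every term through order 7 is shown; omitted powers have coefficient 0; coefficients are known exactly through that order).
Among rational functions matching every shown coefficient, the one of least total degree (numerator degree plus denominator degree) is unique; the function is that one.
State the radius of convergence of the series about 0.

No rational of total degree below 5 reproduces all 8 coefficients; solving the [2/3] Pade equations on them gives f(λ) = (-4*λ**2/9 + 11*λ/6 + 19/9)/(λ + 1/12)**3, whose expansion matches every shown term.
Denominator factor (λ + 1/12)^3: pole of order 3 at -1/12, modulus 1/12.
The radius of convergence is the smallest modulus among the singular points: 1/12.

The radius of convergence is 1/12.


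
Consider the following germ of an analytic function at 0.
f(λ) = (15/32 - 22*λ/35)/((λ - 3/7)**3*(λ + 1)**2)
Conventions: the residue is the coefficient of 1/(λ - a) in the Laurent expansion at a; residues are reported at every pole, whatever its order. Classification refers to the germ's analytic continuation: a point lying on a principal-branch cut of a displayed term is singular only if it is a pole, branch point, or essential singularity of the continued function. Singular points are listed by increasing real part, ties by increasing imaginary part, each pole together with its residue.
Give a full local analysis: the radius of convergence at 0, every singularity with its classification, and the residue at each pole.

Radius of convergence at 0: 3/7.
At -1: a pole of order 2; residue -919681/1600000.
At 3/7: a pole of order 3; residue 919681/1600000.

Denominator factor (λ - 3/7)^3: pole of order 3 at 3/7, modulus 3/7.
Denominator factor (λ + 1)^2: pole of order 2 at -1, modulus 1.
The radius of convergence is the smallest modulus among the singular points: 3/7.
At the order-2 pole -1 set g(λ) = (λ - (-1))^2*f(λ) = (15/32 - 22*λ/35)/(λ - 3/7)**3.
Order-2 pole: residue = g'(a); g'(-1) = -919681/1600000, so the residue is -919681/1600000.
At the order-3 pole 3/7 set g(λ) = (λ - (3/7))^3*f(λ) = (15/32 - 22*λ/35)/(λ + 1)**2.
Order-3 pole: residue = g''(a)/2; g''(3/7) = 919681/800000, so the residue is 919681/1600000.
List the singular points by increasing real part (a conjugate pair: the negative imaginary part first).
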